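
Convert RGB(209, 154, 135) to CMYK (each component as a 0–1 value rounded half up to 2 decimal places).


R'=209/255≈0.8196, G'=154/255≈0.6039, B'=135/255≈0.5294
K = 1 - max(R',G',B') = 1 - 209/255 = 46/255 = 0.18039… → 0.18
(1-R'-K)/(1-K) simplifies to (max-R)/max with max = 209:
C = (209-209)/209 = 0/209 = 0 → 0.00
M = (209-154)/209 = 55/209 = 0.26315… → 0.26
Y = (209-135)/209 = 74/209 = 0.35406… → 0.35
= CMYK(0.00, 0.26, 0.35, 0.18)


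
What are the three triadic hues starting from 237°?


Triadic: equally spaced at 120° intervals
H1 = 237°
H2 = (237 + 120) mod 360 = 357°
H3 = (237 + 240) mod 360 = 117°
Triadic = 237°, 357°, 117°


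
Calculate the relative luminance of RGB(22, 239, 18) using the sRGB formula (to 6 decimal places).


Linearize each channel (sRGB transfer function): c = v/255; c_lin = c/12.92 if c ≤ 0.04045, else ((c+0.055)/1.055)^2.4
  R: 22/255 ≈ 0.086275 > 0.04045 → ((0.086275+0.055)/1.055)^2.4 ≈ 0.008023
  G: 239/255 ≈ 0.937255 > 0.04045 → ((0.937255+0.055)/1.055)^2.4 ≈ 0.863157
  B: 18/255 ≈ 0.070588 > 0.04045 → ((0.070588+0.055)/1.055)^2.4 ≈ 0.006049
R_lin = 0.008023, G_lin = 0.863157, B_lin = 0.006049
L = 0.2126×R + 0.7152×G + 0.0722×B
L = 0.2126×0.008023 + 0.7152×0.863157 + 0.0722×0.006049
L ≈ 0.619472


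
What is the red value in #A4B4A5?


Color: #A4B4A5
R = A4 = 164
G = B4 = 180
B = A5 = 165
Red = 164


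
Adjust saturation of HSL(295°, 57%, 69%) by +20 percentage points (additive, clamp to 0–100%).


Original S = 57%
Adjustment = +20 percentage points
New S = 57 + (20) = 77
Clamp to [0, 100] → 77
= HSL(295°, 77%, 69%)


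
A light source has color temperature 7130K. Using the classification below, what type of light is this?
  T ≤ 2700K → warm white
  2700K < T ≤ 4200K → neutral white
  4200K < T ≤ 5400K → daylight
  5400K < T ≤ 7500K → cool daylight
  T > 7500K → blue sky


Temperature: 7130K
5400K < 7130K ≤ 7500K → cool daylight
Classification: cool daylight


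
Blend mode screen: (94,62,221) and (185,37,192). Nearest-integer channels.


Screen: C = 255 - (255-A)×(255-B)/255, rounded to nearest integer
R: 255 - (255-94)×(255-185)/255 = 255 - 11270/255 ≈ 255 - 44.196 = 210.804 → 211
G: 255 - (255-62)×(255-37)/255 = 255 - 42074/255 ≈ 255 - 164.996 = 90.004 → 90
B: 255 - (255-221)×(255-192)/255 = 255 - 2142/255 ≈ 255 - 8.400 = 246.600 → 247
= RGB(211, 90, 247)


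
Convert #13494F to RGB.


13 → 19 (R)
49 → 73 (G)
4F → 79 (B)
= RGB(19, 73, 79)


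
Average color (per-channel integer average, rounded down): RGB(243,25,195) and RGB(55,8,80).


Midpoint: each channel = ⌊(C₁+C₂)/2⌋
R: ⌊(243+55)/2⌋ = 149
G: ⌊(25+8)/2⌋ = 16
B: ⌊(195+80)/2⌋ = 137
= RGB(149, 16, 137)


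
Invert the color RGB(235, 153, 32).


Invert: (255-R, 255-G, 255-B)
R: 255-235 = 20
G: 255-153 = 102
B: 255-32 = 223
= RGB(20, 102, 223)


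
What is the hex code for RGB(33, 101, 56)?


R = 33 → 21 (hex)
G = 101 → 65 (hex)
B = 56 → 38 (hex)
Hex = #216538


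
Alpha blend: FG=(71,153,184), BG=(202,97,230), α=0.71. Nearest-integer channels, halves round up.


C = α×F + (1-α)×B, with 1-α = 0.29
R: 0.71×71 + 0.29×202 = 50.41 + 58.58 = 108.99 → 109
G: 0.71×153 + 0.29×97 = 108.63 + 28.13 = 136.76 → 137
B: 0.71×184 + 0.29×230 = 130.64 + 66.70 = 197.34 → 197
= RGB(109, 137, 197)


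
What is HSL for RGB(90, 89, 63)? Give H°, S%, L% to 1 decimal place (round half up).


Normalize: R'=90/255≈0.3529, G'=89/255≈0.3490, B'=63/255≈0.2471
Max=90/255, Min=63/255, Δ=Max-Min=27/255
L = (Max+Min)/2 = (90+63)/510 = 153/510 = 0.3 → L = 30.0%
L ≤ 0.5 → S = Δ/(Max+Min) = 27/(90+63) = 27/153 = 0.17647… → S = 17.6%
(the 1/255 factors cancel in S and H, so raw channel differences can be used)
Max is R' → H = 60 × (((G-B)/Δ) mod 6) = 60 × (((89-63)/27) mod 6)
  26/27 = 0.9629…
  H = 60 × 0.9629… = 57.777…° → H = 57.8°
= HSL(57.8°, 17.6%, 30.0%)


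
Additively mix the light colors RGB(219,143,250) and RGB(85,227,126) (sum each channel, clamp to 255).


Additive: each channel = min(255, C₁+C₂)
R: 219+85 = 304 → 255
G: 143+227 = 370 → 255
B: 250+126 = 376 → 255
= RGB(255, 255, 255)


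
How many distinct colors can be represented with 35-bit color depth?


Colors = 2^bits = 2^35
= 34,359,738,368 colors


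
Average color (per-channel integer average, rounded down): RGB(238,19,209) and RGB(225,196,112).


Midpoint: each channel = ⌊(C₁+C₂)/2⌋
R: ⌊(238+225)/2⌋ = 231
G: ⌊(19+196)/2⌋ = 107
B: ⌊(209+112)/2⌋ = 160
= RGB(231, 107, 160)


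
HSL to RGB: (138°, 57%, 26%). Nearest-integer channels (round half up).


H=138°, S=0.57, L=0.26
C = (1-|2L-1|)×S = (1-|-0.48|)×0.57 = 0.2964
H' = H/60 = 138/60 ≈ 2.3000; X = C×(1-|H' mod 2 - 1|) = 0.08892
m = L - C/2 = 0.26 - 0.1482 = 0.1118
Sector ⌊H'⌋ = 2 → (R',G',B') = (0.0, 0.2964, 0.08892)
RGB = ((R'+m)×255, (G'+m)×255, (B'+m)×255) = (28.509, 104.091, 51.1836)
Round half up → RGB(29, 104, 51)


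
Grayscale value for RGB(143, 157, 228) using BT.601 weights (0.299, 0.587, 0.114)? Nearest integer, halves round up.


Gray = 0.299×R + 0.587×G + 0.114×B
Gray = 0.299×143 + 0.587×157 + 0.114×228
Gray = 42.757 + 92.159 + 25.992
Gray = 160.908 → round half up → 161
Gray = 161


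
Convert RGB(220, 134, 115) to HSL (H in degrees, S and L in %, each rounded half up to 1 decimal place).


Normalize: R'=220/255≈0.8627, G'=134/255≈0.5255, B'=115/255≈0.4510
Max=220/255, Min=115/255, Δ=Max-Min=105/255
L = (Max+Min)/2 = (220+115)/510 = 335/510 = 0.65686… → L = 65.7%
L > 0.5 → S = Δ/(2-Max-Min) = 105/(510-220-115) = 105/175 = 0.6 → S = 60.0%
(the 1/255 factors cancel in S and H, so raw channel differences can be used)
Max is R' → H = 60 × (((G-B)/Δ) mod 6) = 60 × (((134-115)/105) mod 6)
  19/105 = 0.1809…
  H = 60 × 0.1809… = 10.857…° → H = 10.9°
= HSL(10.9°, 60.0%, 65.7%)


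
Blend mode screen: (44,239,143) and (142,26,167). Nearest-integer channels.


Screen: C = 255 - (255-A)×(255-B)/255, rounded to nearest integer
R: 255 - (255-44)×(255-142)/255 = 255 - 23843/255 ≈ 255 - 93.502 = 161.498 → 161
G: 255 - (255-239)×(255-26)/255 = 255 - 3664/255 ≈ 255 - 14.369 = 240.631 → 241
B: 255 - (255-143)×(255-167)/255 = 255 - 9856/255 ≈ 255 - 38.651 = 216.349 → 216
= RGB(161, 241, 216)


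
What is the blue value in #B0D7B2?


Color: #B0D7B2
R = B0 = 176
G = D7 = 215
B = B2 = 178
Blue = 178


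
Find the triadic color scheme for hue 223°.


Triadic: equally spaced at 120° intervals
H1 = 223°
H2 = (223 + 120) mod 360 = 343°
H3 = (223 + 240) mod 360 = 103°
Triadic = 223°, 343°, 103°


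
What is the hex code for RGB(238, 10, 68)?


R = 238 → EE (hex)
G = 10 → 0A (hex)
B = 68 → 44 (hex)
Hex = #EE0A44


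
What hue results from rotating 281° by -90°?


New hue = (H + rotation) mod 360
New hue = (281 -90) mod 360
= 191 mod 360
= 191°


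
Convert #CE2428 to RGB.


CE → 206 (R)
24 → 36 (G)
28 → 40 (B)
= RGB(206, 36, 40)


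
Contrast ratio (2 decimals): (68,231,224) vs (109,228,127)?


Linearize each sRGB channel c=v/255: c/12.92 if c ≤ 0.04045 else ((c+0.055)/1.055)^2.4
L = 0.2126×R_lin + 0.7152×G_lin + 0.0722×B_lin
Color 1 (68,231,224):
  R=68: 68/255≈0.2667 > 0.04045 → ((0.2667+0.055)/1.055)^2.4 ≈ 0.05781
  G=231: 231/255≈0.9059 > 0.04045 → ((0.9059+0.055)/1.055)^2.4 ≈ 0.79910
  B=224: 224/255≈0.8784 > 0.04045 → ((0.8784+0.055)/1.055)^2.4 ≈ 0.74540
  L1 = 0.2126×0.05781 + 0.7152×0.79910 + 0.0722×0.74540 ≈ 0.63763
Color 2 (109,228,127):
  R=109: 109/255≈0.4275 > 0.04045 → ((0.4275+0.055)/1.055)^2.4 ≈ 0.15293
  G=228: 228/255≈0.8941 > 0.04045 → ((0.8941+0.055)/1.055)^2.4 ≈ 0.77582
  B=127: 127/255≈0.4980 > 0.04045 → ((0.4980+0.055)/1.055)^2.4 ≈ 0.21223
  L2 = 0.2126×0.15293 + 0.7152×0.77582 + 0.0722×0.21223 ≈ 0.60270
Lighter = 0.63763, Darker = 0.60270
Ratio = (L_lighter + 0.05) / (L_darker + 0.05)
Ratio = (0.63763 + 0.05) / (0.60270 + 0.05) = 0.68763 / 0.65270 ≈ 1.0535
Ratio ≈ 1.05:1


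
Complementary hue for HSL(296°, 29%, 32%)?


Complement = opposite side of color wheel = hue + 180°
H' = (296 + 180) mod 360 = 116°
S and L unchanged.
= HSL(116°, 29%, 32%)


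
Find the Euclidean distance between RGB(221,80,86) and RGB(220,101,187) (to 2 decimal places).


d = √[(R₁-R₂)² + (G₁-G₂)² + (B₁-B₂)²]
d = √[(221-220)² + (80-101)² + (86-187)²]
d = √[1 + 441 + 10201]
d = √10643
d ≈ 103.16


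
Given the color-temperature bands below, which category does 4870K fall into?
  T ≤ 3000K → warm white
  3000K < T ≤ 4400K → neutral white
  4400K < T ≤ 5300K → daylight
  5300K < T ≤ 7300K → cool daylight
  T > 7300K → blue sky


Temperature: 4870K
4400K < 4870K ≤ 5300K → daylight
Classification: daylight


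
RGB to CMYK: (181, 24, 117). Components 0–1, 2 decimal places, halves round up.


R'=181/255≈0.7098, G'=24/255≈0.0941, B'=117/255≈0.4588
K = 1 - max(R',G',B') = 1 - 181/255 = 74/255 = 0.29019… → 0.29
(1-R'-K)/(1-K) simplifies to (max-R)/max with max = 181:
C = (181-181)/181 = 0/181 = 0 → 0.00
M = (181-24)/181 = 157/181 = 0.86740… → 0.87
Y = (181-117)/181 = 64/181 = 0.35359… → 0.35
= CMYK(0.00, 0.87, 0.35, 0.29)


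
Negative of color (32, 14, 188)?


Invert: (255-R, 255-G, 255-B)
R: 255-32 = 223
G: 255-14 = 241
B: 255-188 = 67
= RGB(223, 241, 67)


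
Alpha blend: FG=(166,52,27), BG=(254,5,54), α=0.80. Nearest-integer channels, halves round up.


C = α×F + (1-α)×B, with 1-α = 0.20
R: 0.80×166 + 0.20×254 = 132.80 + 50.80 = 183.60 → 184
G: 0.80×52 + 0.20×5 = 41.60 + 1.00 = 42.60 → 43
B: 0.80×27 + 0.20×54 = 21.60 + 10.80 = 32.40 → 32
= RGB(184, 43, 32)


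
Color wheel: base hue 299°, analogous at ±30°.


Base hue: 299°
Left analog: (299 - 30) mod 360 = 269°
Right analog: (299 + 30) mod 360 = 329°
Analogous hues = 269° and 329°


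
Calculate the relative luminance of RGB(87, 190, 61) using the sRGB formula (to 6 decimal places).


Linearize each channel (sRGB transfer function): c = v/255; c_lin = c/12.92 if c ≤ 0.04045, else ((c+0.055)/1.055)^2.4
  R: 87/255 ≈ 0.341176 > 0.04045 → ((0.341176+0.055)/1.055)^2.4 ≈ 0.095307
  G: 190/255 ≈ 0.745098 > 0.04045 → ((0.745098+0.055)/1.055)^2.4 ≈ 0.514918
  B: 61/255 ≈ 0.239216 > 0.04045 → ((0.239216+0.055)/1.055)^2.4 ≈ 0.046665
R_lin = 0.095307, G_lin = 0.514918, B_lin = 0.046665
L = 0.2126×R + 0.7152×G + 0.0722×B
L = 0.2126×0.095307 + 0.7152×0.514918 + 0.0722×0.046665
L ≈ 0.391901


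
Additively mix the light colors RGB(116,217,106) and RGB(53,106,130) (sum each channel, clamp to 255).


Additive: each channel = min(255, C₁+C₂)
R: 116+53 = 169 → 169
G: 217+106 = 323 → 255
B: 106+130 = 236 → 236
= RGB(169, 255, 236)


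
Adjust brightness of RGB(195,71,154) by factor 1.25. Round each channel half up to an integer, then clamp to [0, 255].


Multiply each channel by 1.25, round half up, clamp to [0, 255]
R: 195×1.25 = 243.75 → round → 244
G: 71×1.25 = 88.75 → round → 89
B: 154×1.25 = 192.5 → round → 193
= RGB(244, 89, 193)


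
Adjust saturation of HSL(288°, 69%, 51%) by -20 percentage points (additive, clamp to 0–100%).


Original S = 69%
Adjustment = -20 percentage points
New S = 69 + (-20) = 49
Clamp to [0, 100] → 49
= HSL(288°, 49%, 51%)


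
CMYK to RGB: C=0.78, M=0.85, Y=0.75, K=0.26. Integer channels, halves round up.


R = 255 × (1-C) × (1-K) = 255 × 0.22 × 0.74 = 41.514 → 42
G = 255 × (1-M) × (1-K) = 255 × 0.15 × 0.74 = 28.305 → 28
B = 255 × (1-Y) × (1-K) = 255 × 0.25 × 0.74 = 47.175 → 47
= RGB(42, 28, 47)


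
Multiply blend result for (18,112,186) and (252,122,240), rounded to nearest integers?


Multiply: C = A×B/255, rounded to nearest integer
R: 18×252/255 = 4536/255 ≈ 17.788 → 18
G: 112×122/255 = 13664/255 ≈ 53.584 → 54
B: 186×240/255 = 44640/255 ≈ 175.059 → 175
= RGB(18, 54, 175)


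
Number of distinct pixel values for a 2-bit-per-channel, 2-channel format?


Total bits = 2 bits/channel × 2 channels = 4 bits
Distinct pixel values = 2^4
= 16 pixel values


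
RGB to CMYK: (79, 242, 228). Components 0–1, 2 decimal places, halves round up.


R'=79/255≈0.3098, G'=242/255≈0.9490, B'=228/255≈0.8941
K = 1 - max(R',G',B') = 1 - 242/255 = 13/255 = 0.05098… → 0.05
(1-R'-K)/(1-K) simplifies to (max-R)/max with max = 242:
C = (242-79)/242 = 163/242 = 0.67355… → 0.67
M = (242-242)/242 = 0/242 = 0 → 0.00
Y = (242-228)/242 = 14/242 = 0.05785… → 0.06
= CMYK(0.67, 0.00, 0.06, 0.05)


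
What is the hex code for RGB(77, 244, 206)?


R = 77 → 4D (hex)
G = 244 → F4 (hex)
B = 206 → CE (hex)
Hex = #4DF4CE


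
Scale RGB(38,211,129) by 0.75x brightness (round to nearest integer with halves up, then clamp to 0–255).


Multiply each channel by 0.75, round half up, clamp to [0, 255]
R: 38×0.75 = 28.5 → round → 29
G: 211×0.75 = 158.25 → round → 158
B: 129×0.75 = 96.75 → round → 97
= RGB(29, 158, 97)


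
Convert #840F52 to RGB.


84 → 132 (R)
0F → 15 (G)
52 → 82 (B)
= RGB(132, 15, 82)


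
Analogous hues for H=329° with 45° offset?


Base hue: 329°
Left analog: (329 - 45) mod 360 = 284°
Right analog: (329 + 45) mod 360 = 14°
Analogous hues = 284° and 14°


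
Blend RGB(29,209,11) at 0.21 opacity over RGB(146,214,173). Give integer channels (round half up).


C = α×F + (1-α)×B, with 1-α = 0.79
R: 0.21×29 + 0.79×146 = 6.09 + 115.34 = 121.43 → 121
G: 0.21×209 + 0.79×214 = 43.89 + 169.06 = 212.95 → 213
B: 0.21×11 + 0.79×173 = 2.31 + 136.67 = 138.98 → 139
= RGB(121, 213, 139)


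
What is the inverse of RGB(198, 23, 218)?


Invert: (255-R, 255-G, 255-B)
R: 255-198 = 57
G: 255-23 = 232
B: 255-218 = 37
= RGB(57, 232, 37)


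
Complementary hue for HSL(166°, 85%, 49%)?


Complement = opposite side of color wheel = hue + 180°
H' = (166 + 180) mod 360 = 346°
S and L unchanged.
= HSL(346°, 85%, 49%)


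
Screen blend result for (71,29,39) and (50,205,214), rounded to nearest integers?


Screen: C = 255 - (255-A)×(255-B)/255, rounded to nearest integer
R: 255 - (255-71)×(255-50)/255 = 255 - 37720/255 ≈ 255 - 147.922 = 107.078 → 107
G: 255 - (255-29)×(255-205)/255 = 255 - 11300/255 ≈ 255 - 44.314 = 210.686 → 211
B: 255 - (255-39)×(255-214)/255 = 255 - 8856/255 ≈ 255 - 34.729 = 220.271 → 220
= RGB(107, 211, 220)


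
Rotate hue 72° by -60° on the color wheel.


New hue = (H + rotation) mod 360
New hue = (72 -60) mod 360
= 12 mod 360
= 12°


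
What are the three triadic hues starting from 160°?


Triadic: equally spaced at 120° intervals
H1 = 160°
H2 = (160 + 120) mod 360 = 280°
H3 = (160 + 240) mod 360 = 40°
Triadic = 160°, 280°, 40°


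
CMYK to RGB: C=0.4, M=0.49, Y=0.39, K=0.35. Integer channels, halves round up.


R = 255 × (1-C) × (1-K) = 255 × 0.60 × 0.65 = 99.45 → 99
G = 255 × (1-M) × (1-K) = 255 × 0.51 × 0.65 = 84.5325 → 85
B = 255 × (1-Y) × (1-K) = 255 × 0.61 × 0.65 = 101.1075 → 101
= RGB(99, 85, 101)


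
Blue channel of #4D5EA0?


Color: #4D5EA0
R = 4D = 77
G = 5E = 94
B = A0 = 160
Blue = 160


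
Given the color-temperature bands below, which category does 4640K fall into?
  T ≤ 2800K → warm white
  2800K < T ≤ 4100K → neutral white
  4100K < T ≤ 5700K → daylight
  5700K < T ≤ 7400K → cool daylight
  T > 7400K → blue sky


Temperature: 4640K
4100K < 4640K ≤ 5700K → daylight
Classification: daylight


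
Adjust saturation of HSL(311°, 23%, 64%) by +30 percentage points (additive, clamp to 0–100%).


Original S = 23%
Adjustment = +30 percentage points
New S = 23 + (30) = 53
Clamp to [0, 100] → 53
= HSL(311°, 53%, 64%)


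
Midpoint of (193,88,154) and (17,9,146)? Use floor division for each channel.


Midpoint: each channel = ⌊(C₁+C₂)/2⌋
R: ⌊(193+17)/2⌋ = 105
G: ⌊(88+9)/2⌋ = 48
B: ⌊(154+146)/2⌋ = 150
= RGB(105, 48, 150)


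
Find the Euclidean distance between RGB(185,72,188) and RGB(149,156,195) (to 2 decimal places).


d = √[(R₁-R₂)² + (G₁-G₂)² + (B₁-B₂)²]
d = √[(185-149)² + (72-156)² + (188-195)²]
d = √[1296 + 7056 + 49]
d = √8401
d ≈ 91.66


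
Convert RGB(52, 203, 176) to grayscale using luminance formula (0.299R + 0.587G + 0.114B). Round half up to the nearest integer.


Gray = 0.299×R + 0.587×G + 0.114×B
Gray = 0.299×52 + 0.587×203 + 0.114×176
Gray = 15.548 + 119.161 + 20.064
Gray = 154.773 → round half up → 155
Gray = 155


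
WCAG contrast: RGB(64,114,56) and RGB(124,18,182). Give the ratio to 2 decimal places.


Linearize each sRGB channel c=v/255: c/12.92 if c ≤ 0.04045 else ((c+0.055)/1.055)^2.4
L = 0.2126×R_lin + 0.7152×G_lin + 0.0722×B_lin
Color 1 (64,114,56):
  R=64: 64/255≈0.2510 > 0.04045 → ((0.2510+0.055)/1.055)^2.4 ≈ 0.05127
  G=114: 114/255≈0.4471 > 0.04045 → ((0.4471+0.055)/1.055)^2.4 ≈ 0.16827
  B=56: 56/255≈0.2196 > 0.04045 → ((0.2196+0.055)/1.055)^2.4 ≈ 0.03955
  L1 = 0.2126×0.05127 + 0.7152×0.16827 + 0.0722×0.03955 ≈ 0.13410
Color 2 (124,18,182):
  R=124: 124/255≈0.4863 > 0.04045 → ((0.4863+0.055)/1.055)^2.4 ≈ 0.20156
  G=18: 18/255≈0.0706 > 0.04045 → ((0.0706+0.055)/1.055)^2.4 ≈ 0.00605
  B=182: 182/255≈0.7137 > 0.04045 → ((0.7137+0.055)/1.055)^2.4 ≈ 0.46778
  L2 = 0.2126×0.20156 + 0.7152×0.00605 + 0.0722×0.46778 ≈ 0.08095
Lighter = 0.13410, Darker = 0.08095
Ratio = (L_lighter + 0.05) / (L_darker + 0.05)
Ratio = (0.13410 + 0.05) / (0.08095 + 0.05) = 0.18410 / 0.13095 ≈ 1.4059
Ratio ≈ 1.41:1


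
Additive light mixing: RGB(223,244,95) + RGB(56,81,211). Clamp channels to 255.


Additive: each channel = min(255, C₁+C₂)
R: 223+56 = 279 → 255
G: 244+81 = 325 → 255
B: 95+211 = 306 → 255
= RGB(255, 255, 255)


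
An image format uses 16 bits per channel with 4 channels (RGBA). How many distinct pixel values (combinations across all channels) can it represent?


Total bits = 16 bits/channel × 4 channels = 64 bits
Distinct pixel values = 2^64
= 18,446,744,073,709,551,616 pixel values


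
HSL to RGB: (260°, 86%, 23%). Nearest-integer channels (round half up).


H=260°, S=0.86, L=0.23
C = (1-|2L-1|)×S = (1-|-0.54|)×0.86 = 0.3956
H' = H/60 = 260/60 ≈ 4.3333; X = C×(1-|H' mod 2 - 1|) ≈ 0.1319
m = L - C/2 = 0.23 - 0.1978 = 0.0322
Sector ⌊H'⌋ = 4 → (R',G',B') = (≈0.1319, 0.0, 0.3956)
RGB = ((R'+m)×255, (G'+m)×255, (B'+m)×255) = (41.837, 8.211, 109.089)
Round half up → RGB(42, 8, 109)


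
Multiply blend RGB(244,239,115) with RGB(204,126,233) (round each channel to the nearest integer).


Multiply: C = A×B/255, rounded to nearest integer
R: 244×204/255 = 49776/255 ≈ 195.200 → 195
G: 239×126/255 = 30114/255 ≈ 118.094 → 118
B: 115×233/255 = 26795/255 ≈ 105.078 → 105
= RGB(195, 118, 105)


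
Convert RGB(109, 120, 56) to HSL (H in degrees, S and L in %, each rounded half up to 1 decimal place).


Normalize: R'=109/255≈0.4275, G'=120/255≈0.4706, B'=56/255≈0.2196
Max=120/255, Min=56/255, Δ=Max-Min=64/255
L = (Max+Min)/2 = (120+56)/510 = 176/510 = 0.34509… → L = 34.5%
L ≤ 0.5 → S = Δ/(Max+Min) = 64/(120+56) = 64/176 = 0.36363… → S = 36.4%
(the 1/255 factors cancel in S and H, so raw channel differences can be used)
Max is G' → H = 60 × ((B-R)/Δ + 2) = 60 × ((56-109)/64 + 2)
  -53/64 + 2 = -0.8281… + 2 = 1.1718…
  H = 60 × 1.1718… = 70.312…° → H = 70.3°
= HSL(70.3°, 36.4%, 34.5%)


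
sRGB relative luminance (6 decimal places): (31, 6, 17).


Linearize each channel (sRGB transfer function): c = v/255; c_lin = c/12.92 if c ≤ 0.04045, else ((c+0.055)/1.055)^2.4
  R: 31/255 ≈ 0.121569 > 0.04045 → ((0.121569+0.055)/1.055)^2.4 ≈ 0.013702
  G: 6/255 ≈ 0.023529 ≤ 0.04045 → 0.023529/12.92 ≈ 0.001821
  B: 17/255 ≈ 0.066667 > 0.04045 → ((0.066667+0.055)/1.055)^2.4 ≈ 0.005605
R_lin = 0.013702, G_lin = 0.001821, B_lin = 0.005605
L = 0.2126×R + 0.7152×G + 0.0722×B
L = 0.2126×0.013702 + 0.7152×0.001821 + 0.0722×0.005605
L ≈ 0.004620


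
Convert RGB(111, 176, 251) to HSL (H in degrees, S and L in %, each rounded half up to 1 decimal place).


Normalize: R'=111/255≈0.4353, G'=176/255≈0.6902, B'=251/255≈0.9843
Max=251/255, Min=111/255, Δ=Max-Min=140/255
L = (Max+Min)/2 = (251+111)/510 = 362/510 = 0.70980… → L = 71.0%
L > 0.5 → S = Δ/(2-Max-Min) = 140/(510-251-111) = 140/148 = 0.94594… → S = 94.6%
(the 1/255 factors cancel in S and H, so raw channel differences can be used)
Max is B' → H = 60 × ((R-G)/Δ + 4) = 60 × ((111-176)/140 + 4)
  -65/140 + 4 = -0.4642… + 4 = 3.5357…
  H = 60 × 3.5357… = 212.142…° → H = 212.1°
= HSL(212.1°, 94.6%, 71.0%)


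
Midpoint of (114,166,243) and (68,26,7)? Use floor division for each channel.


Midpoint: each channel = ⌊(C₁+C₂)/2⌋
R: ⌊(114+68)/2⌋ = 91
G: ⌊(166+26)/2⌋ = 96
B: ⌊(243+7)/2⌋ = 125
= RGB(91, 96, 125)


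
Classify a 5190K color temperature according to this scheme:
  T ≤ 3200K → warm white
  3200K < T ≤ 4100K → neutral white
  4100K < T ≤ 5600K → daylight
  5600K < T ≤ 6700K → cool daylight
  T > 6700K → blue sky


Temperature: 5190K
4100K < 5190K ≤ 5600K → daylight
Classification: daylight


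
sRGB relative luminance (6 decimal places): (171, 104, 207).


Linearize each channel (sRGB transfer function): c = v/255; c_lin = c/12.92 if c ≤ 0.04045, else ((c+0.055)/1.055)^2.4
  R: 171/255 ≈ 0.670588 > 0.04045 → ((0.670588+0.055)/1.055)^2.4 ≈ 0.407240
  G: 104/255 ≈ 0.407843 > 0.04045 → ((0.407843+0.055)/1.055)^2.4 ≈ 0.138432
  B: 207/255 ≈ 0.811765 > 0.04045 → ((0.811765+0.055)/1.055)^2.4 ≈ 0.623960
R_lin = 0.407240, G_lin = 0.138432, B_lin = 0.623960
L = 0.2126×R + 0.7152×G + 0.0722×B
L = 0.2126×0.407240 + 0.7152×0.138432 + 0.0722×0.623960
L ≈ 0.230636


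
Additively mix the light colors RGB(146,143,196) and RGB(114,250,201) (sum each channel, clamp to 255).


Additive: each channel = min(255, C₁+C₂)
R: 146+114 = 260 → 255
G: 143+250 = 393 → 255
B: 196+201 = 397 → 255
= RGB(255, 255, 255)


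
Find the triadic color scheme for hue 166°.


Triadic: equally spaced at 120° intervals
H1 = 166°
H2 = (166 + 120) mod 360 = 286°
H3 = (166 + 240) mod 360 = 46°
Triadic = 166°, 286°, 46°


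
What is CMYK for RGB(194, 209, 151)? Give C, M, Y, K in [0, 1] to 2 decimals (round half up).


R'=194/255≈0.7608, G'=209/255≈0.8196, B'=151/255≈0.5922
K = 1 - max(R',G',B') = 1 - 209/255 = 46/255 = 0.18039… → 0.18
(1-R'-K)/(1-K) simplifies to (max-R)/max with max = 209:
C = (209-194)/209 = 15/209 = 0.07177… → 0.07
M = (209-209)/209 = 0/209 = 0 → 0.00
Y = (209-151)/209 = 58/209 = 0.27751… → 0.28
= CMYK(0.07, 0.00, 0.28, 0.18)


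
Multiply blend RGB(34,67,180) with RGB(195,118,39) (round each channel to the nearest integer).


Multiply: C = A×B/255, rounded to nearest integer
R: 34×195/255 = 6630/255 ≈ 26.000 → 26
G: 67×118/255 = 7906/255 ≈ 31.004 → 31
B: 180×39/255 = 7020/255 ≈ 27.529 → 28
= RGB(26, 31, 28)


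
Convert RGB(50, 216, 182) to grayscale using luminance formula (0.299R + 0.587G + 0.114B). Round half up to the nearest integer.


Gray = 0.299×R + 0.587×G + 0.114×B
Gray = 0.299×50 + 0.587×216 + 0.114×182
Gray = 14.950 + 126.792 + 20.748
Gray = 162.490 → round half up → 162
Gray = 162


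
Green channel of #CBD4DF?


Color: #CBD4DF
R = CB = 203
G = D4 = 212
B = DF = 223
Green = 212


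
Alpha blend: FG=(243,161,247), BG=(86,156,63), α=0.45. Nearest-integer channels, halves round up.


C = α×F + (1-α)×B, with 1-α = 0.55
R: 0.45×243 + 0.55×86 = 109.35 + 47.30 = 156.65 → 157
G: 0.45×161 + 0.55×156 = 72.45 + 85.80 = 158.25 → 158
B: 0.45×247 + 0.55×63 = 111.15 + 34.65 = 145.80 → 146
= RGB(157, 158, 146)


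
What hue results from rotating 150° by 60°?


New hue = (H + rotation) mod 360
New hue = (150 + 60) mod 360
= 210 mod 360
= 210°


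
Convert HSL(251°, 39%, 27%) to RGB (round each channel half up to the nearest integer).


H=251°, S=0.39, L=0.27
C = (1-|2L-1|)×S = (1-|-0.46|)×0.39 = 0.2106
H' = H/60 = 251/60 ≈ 4.1833; X = C×(1-|H' mod 2 - 1|) = 0.03861
m = L - C/2 = 0.27 - 0.1053 = 0.1647
Sector ⌊H'⌋ = 4 → (R',G',B') = (0.03861, 0.0, 0.2106)
RGB = ((R'+m)×255, (G'+m)×255, (B'+m)×255) = (51.84405, 41.9985, 95.7015)
Round half up → RGB(52, 42, 96)


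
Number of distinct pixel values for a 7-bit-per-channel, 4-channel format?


Total bits = 7 bits/channel × 4 channels = 28 bits
Distinct pixel values = 2^28
= 268,435,456 pixel values


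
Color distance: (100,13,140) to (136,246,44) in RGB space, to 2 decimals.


d = √[(R₁-R₂)² + (G₁-G₂)² + (B₁-B₂)²]
d = √[(100-136)² + (13-246)² + (140-44)²]
d = √[1296 + 54289 + 9216]
d = √64801
d ≈ 254.56


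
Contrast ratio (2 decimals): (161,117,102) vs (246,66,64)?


Linearize each sRGB channel c=v/255: c/12.92 if c ≤ 0.04045 else ((c+0.055)/1.055)^2.4
L = 0.2126×R_lin + 0.7152×G_lin + 0.0722×B_lin
Color 1 (161,117,102):
  R=161: 161/255≈0.6314 > 0.04045 → ((0.6314+0.055)/1.055)^2.4 ≈ 0.35640
  G=117: 117/255≈0.4588 > 0.04045 → ((0.4588+0.055)/1.055)^2.4 ≈ 0.17789
  B=102: 102/255≈0.4000 > 0.04045 → ((0.4000+0.055)/1.055)^2.4 ≈ 0.13287
  L1 = 0.2126×0.35640 + 0.7152×0.17789 + 0.0722×0.13287 ≈ 0.21259
Color 2 (246,66,64):
  R=246: 246/255≈0.9647 > 0.04045 → ((0.9647+0.055)/1.055)^2.4 ≈ 0.92158
  G=66: 66/255≈0.2588 > 0.04045 → ((0.2588+0.055)/1.055)^2.4 ≈ 0.05448
  B=64: 64/255≈0.2510 > 0.04045 → ((0.2510+0.055)/1.055)^2.4 ≈ 0.05127
  L2 = 0.2126×0.92158 + 0.7152×0.05448 + 0.0722×0.05127 ≈ 0.23859
Lighter = 0.23859, Darker = 0.21259
Ratio = (L_lighter + 0.05) / (L_darker + 0.05)
Ratio = (0.23859 + 0.05) / (0.21259 + 0.05) = 0.28859 / 0.26259 ≈ 1.0990
Ratio ≈ 1.10:1


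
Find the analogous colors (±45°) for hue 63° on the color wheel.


Base hue: 63°
Left analog: (63 - 45) mod 360 = 18°
Right analog: (63 + 45) mod 360 = 108°
Analogous hues = 18° and 108°


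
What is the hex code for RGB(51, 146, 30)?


R = 51 → 33 (hex)
G = 146 → 92 (hex)
B = 30 → 1E (hex)
Hex = #33921E


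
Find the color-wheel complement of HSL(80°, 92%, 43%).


Complement = opposite side of color wheel = hue + 180°
H' = (80 + 180) mod 360 = 260°
S and L unchanged.
= HSL(260°, 92%, 43%)


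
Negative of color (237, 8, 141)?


Invert: (255-R, 255-G, 255-B)
R: 255-237 = 18
G: 255-8 = 247
B: 255-141 = 114
= RGB(18, 247, 114)


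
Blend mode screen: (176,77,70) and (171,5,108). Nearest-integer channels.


Screen: C = 255 - (255-A)×(255-B)/255, rounded to nearest integer
R: 255 - (255-176)×(255-171)/255 = 255 - 6636/255 ≈ 255 - 26.024 = 228.976 → 229
G: 255 - (255-77)×(255-5)/255 = 255 - 44500/255 ≈ 255 - 174.510 = 80.490 → 80
B: 255 - (255-70)×(255-108)/255 = 255 - 27195/255 ≈ 255 - 106.647 = 148.353 → 148
= RGB(229, 80, 148)


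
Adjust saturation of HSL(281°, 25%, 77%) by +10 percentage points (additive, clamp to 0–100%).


Original S = 25%
Adjustment = +10 percentage points
New S = 25 + (10) = 35
Clamp to [0, 100] → 35
= HSL(281°, 35%, 77%)


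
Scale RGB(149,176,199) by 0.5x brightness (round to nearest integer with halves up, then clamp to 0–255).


Multiply each channel by 0.5, round half up, clamp to [0, 255]
R: 149×0.5 = 74.5 → round → 75
G: 176×0.5 = 88
B: 199×0.5 = 99.5 → round → 100
= RGB(75, 88, 100)


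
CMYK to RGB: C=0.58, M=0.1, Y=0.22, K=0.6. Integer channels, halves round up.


R = 255 × (1-C) × (1-K) = 255 × 0.42 × 0.40 = 42.84 → 43
G = 255 × (1-M) × (1-K) = 255 × 0.90 × 0.40 = 91.8 → 92
B = 255 × (1-Y) × (1-K) = 255 × 0.78 × 0.40 = 79.56 → 80
= RGB(43, 92, 80)


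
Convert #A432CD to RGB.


A4 → 164 (R)
32 → 50 (G)
CD → 205 (B)
= RGB(164, 50, 205)


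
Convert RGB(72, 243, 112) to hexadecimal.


R = 72 → 48 (hex)
G = 243 → F3 (hex)
B = 112 → 70 (hex)
Hex = #48F370


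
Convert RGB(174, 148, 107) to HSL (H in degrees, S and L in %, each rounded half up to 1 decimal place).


Normalize: R'=174/255≈0.6824, G'=148/255≈0.5804, B'=107/255≈0.4196
Max=174/255, Min=107/255, Δ=Max-Min=67/255
L = (Max+Min)/2 = (174+107)/510 = 281/510 = 0.55098… → L = 55.1%
L > 0.5 → S = Δ/(2-Max-Min) = 67/(510-174-107) = 67/229 = 0.29257… → S = 29.3%
(the 1/255 factors cancel in S and H, so raw channel differences can be used)
Max is R' → H = 60 × (((G-B)/Δ) mod 6) = 60 × (((148-107)/67) mod 6)
  41/67 = 0.6119…
  H = 60 × 0.6119… = 36.716…° → H = 36.7°
= HSL(36.7°, 29.3%, 55.1%)


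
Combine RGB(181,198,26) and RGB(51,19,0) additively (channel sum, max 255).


Additive: each channel = min(255, C₁+C₂)
R: 181+51 = 232 → 232
G: 198+19 = 217 → 217
B: 26+0 = 26 → 26
= RGB(232, 217, 26)


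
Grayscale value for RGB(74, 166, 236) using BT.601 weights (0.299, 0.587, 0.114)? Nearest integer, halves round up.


Gray = 0.299×R + 0.587×G + 0.114×B
Gray = 0.299×74 + 0.587×166 + 0.114×236
Gray = 22.126 + 97.442 + 26.904
Gray = 146.472 → round half up → 146
Gray = 146


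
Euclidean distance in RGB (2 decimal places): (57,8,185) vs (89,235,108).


d = √[(R₁-R₂)² + (G₁-G₂)² + (B₁-B₂)²]
d = √[(57-89)² + (8-235)² + (185-108)²]
d = √[1024 + 51529 + 5929]
d = √58482
d ≈ 241.83


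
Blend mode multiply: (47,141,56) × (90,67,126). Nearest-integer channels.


Multiply: C = A×B/255, rounded to nearest integer
R: 47×90/255 = 4230/255 ≈ 16.588 → 17
G: 141×67/255 = 9447/255 ≈ 37.047 → 37
B: 56×126/255 = 7056/255 ≈ 27.671 → 28
= RGB(17, 37, 28)


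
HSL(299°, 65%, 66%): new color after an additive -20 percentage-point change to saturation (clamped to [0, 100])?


Original S = 65%
Adjustment = -20 percentage points
New S = 65 + (-20) = 45
Clamp to [0, 100] → 45
= HSL(299°, 45%, 66%)


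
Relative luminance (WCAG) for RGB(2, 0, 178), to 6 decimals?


Linearize each channel (sRGB transfer function): c = v/255; c_lin = c/12.92 if c ≤ 0.04045, else ((c+0.055)/1.055)^2.4
  R: 2/255 ≈ 0.007843 ≤ 0.04045 → 0.007843/12.92 ≈ 0.000607
  G: 0/255 ≈ 0.000000 ≤ 0.04045 → 0.000000/12.92 ≈ 0.000000
  B: 178/255 ≈ 0.698039 > 0.04045 → ((0.698039+0.055)/1.055)^2.4 ≈ 0.445201
R_lin = 0.000607, G_lin = 0.000000, B_lin = 0.445201
L = 0.2126×R + 0.7152×G + 0.0722×B
L = 0.2126×0.000607 + 0.7152×0.000000 + 0.0722×0.445201
L ≈ 0.032273


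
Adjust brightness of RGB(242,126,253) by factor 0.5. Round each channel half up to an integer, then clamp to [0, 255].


Multiply each channel by 0.5, round half up, clamp to [0, 255]
R: 242×0.5 = 121
G: 126×0.5 = 63
B: 253×0.5 = 126.5 → round → 127
= RGB(121, 63, 127)


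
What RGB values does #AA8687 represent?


AA → 170 (R)
86 → 134 (G)
87 → 135 (B)
= RGB(170, 134, 135)


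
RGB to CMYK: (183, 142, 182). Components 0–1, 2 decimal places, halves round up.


R'=183/255≈0.7176, G'=142/255≈0.5569, B'=182/255≈0.7137
K = 1 - max(R',G',B') = 1 - 183/255 = 72/255 = 0.28235… → 0.28
(1-R'-K)/(1-K) simplifies to (max-R)/max with max = 183:
C = (183-183)/183 = 0/183 = 0 → 0.00
M = (183-142)/183 = 41/183 = 0.22404… → 0.22
Y = (183-182)/183 = 1/183 = 0.00546… → 0.01
= CMYK(0.00, 0.22, 0.01, 0.28)


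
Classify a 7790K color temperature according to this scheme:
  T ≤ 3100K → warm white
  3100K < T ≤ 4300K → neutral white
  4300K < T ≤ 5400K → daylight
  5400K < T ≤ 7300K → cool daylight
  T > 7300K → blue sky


Temperature: 7790K
7790K > 7300K → blue sky
Classification: blue sky


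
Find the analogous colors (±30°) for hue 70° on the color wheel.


Base hue: 70°
Left analog: (70 - 30) mod 360 = 40°
Right analog: (70 + 30) mod 360 = 100°
Analogous hues = 40° and 100°


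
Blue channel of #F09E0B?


Color: #F09E0B
R = F0 = 240
G = 9E = 158
B = 0B = 11
Blue = 11


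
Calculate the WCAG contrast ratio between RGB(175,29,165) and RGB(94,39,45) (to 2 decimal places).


Linearize each sRGB channel c=v/255: c/12.92 if c ≤ 0.04045 else ((c+0.055)/1.055)^2.4
L = 0.2126×R_lin + 0.7152×G_lin + 0.0722×B_lin
Color 1 (175,29,165):
  R=175: 175/255≈0.6863 > 0.04045 → ((0.6863+0.055)/1.055)^2.4 ≈ 0.42869
  G=29: 29/255≈0.1137 > 0.04045 → ((0.1137+0.055)/1.055)^2.4 ≈ 0.01229
  B=165: 165/255≈0.6471 > 0.04045 → ((0.6471+0.055)/1.055)^2.4 ≈ 0.37626
  L1 = 0.2126×0.42869 + 0.7152×0.01229 + 0.0722×0.37626 ≈ 0.12709
Color 2 (94,39,45):
  R=94: 94/255≈0.3686 > 0.04045 → ((0.3686+0.055)/1.055)^2.4 ≈ 0.11193
  G=39: 39/255≈0.1529 > 0.04045 → ((0.1529+0.055)/1.055)^2.4 ≈ 0.02029
  B=45: 45/255≈0.1765 > 0.04045 → ((0.1765+0.055)/1.055)^2.4 ≈ 0.02624
  L2 = 0.2126×0.11193 + 0.7152×0.02029 + 0.0722×0.02624 ≈ 0.04020
Lighter = 0.12709, Darker = 0.04020
Ratio = (L_lighter + 0.05) / (L_darker + 0.05)
Ratio = (0.12709 + 0.05) / (0.04020 + 0.05) = 0.17709 / 0.09020 ≈ 1.9633
Ratio ≈ 1.96:1


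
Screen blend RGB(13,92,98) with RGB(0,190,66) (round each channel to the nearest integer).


Screen: C = 255 - (255-A)×(255-B)/255, rounded to nearest integer
R: 255 - (255-13)×(255-0)/255 = 255 - 61710/255 ≈ 255 - 242.000 = 13.000 → 13
G: 255 - (255-92)×(255-190)/255 = 255 - 10595/255 ≈ 255 - 41.549 = 213.451 → 213
B: 255 - (255-98)×(255-66)/255 = 255 - 29673/255 ≈ 255 - 116.365 = 138.635 → 139
= RGB(13, 213, 139)


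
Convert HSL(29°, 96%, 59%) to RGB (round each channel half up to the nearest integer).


H=29°, S=0.96, L=0.59
C = (1-|2L-1|)×S = (1-|0.18|)×0.96 = 0.7872
H' = H/60 = 29/60 ≈ 0.4833; X = C×(1-|H' mod 2 - 1|) = 0.38048
m = L - C/2 = 0.59 - 0.3936 = 0.1964
Sector ⌊H'⌋ = 0 → (R',G',B') = (0.7872, 0.38048, 0.0)
RGB = ((R'+m)×255, (G'+m)×255, (B'+m)×255) = (250.818, 147.1044, 50.082)
Round half up → RGB(251, 147, 50)


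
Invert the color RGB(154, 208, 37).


Invert: (255-R, 255-G, 255-B)
R: 255-154 = 101
G: 255-208 = 47
B: 255-37 = 218
= RGB(101, 47, 218)


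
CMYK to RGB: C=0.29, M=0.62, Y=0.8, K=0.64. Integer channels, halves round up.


R = 255 × (1-C) × (1-K) = 255 × 0.71 × 0.36 = 65.178 → 65
G = 255 × (1-M) × (1-K) = 255 × 0.38 × 0.36 = 34.884 → 35
B = 255 × (1-Y) × (1-K) = 255 × 0.20 × 0.36 = 18.36 → 18
= RGB(65, 35, 18)


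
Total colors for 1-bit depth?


Colors = 2^bits = 2^1
= 2 colors


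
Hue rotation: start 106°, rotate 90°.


New hue = (H + rotation) mod 360
New hue = (106 + 90) mod 360
= 196 mod 360
= 196°


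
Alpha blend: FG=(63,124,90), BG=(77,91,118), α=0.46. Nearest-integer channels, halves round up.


C = α×F + (1-α)×B, with 1-α = 0.54
R: 0.46×63 + 0.54×77 = 28.98 + 41.58 = 70.56 → 71
G: 0.46×124 + 0.54×91 = 57.04 + 49.14 = 106.18 → 106
B: 0.46×90 + 0.54×118 = 41.40 + 63.72 = 105.12 → 105
= RGB(71, 106, 105)


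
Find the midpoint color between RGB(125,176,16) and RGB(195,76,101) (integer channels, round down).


Midpoint: each channel = ⌊(C₁+C₂)/2⌋
R: ⌊(125+195)/2⌋ = 160
G: ⌊(176+76)/2⌋ = 126
B: ⌊(16+101)/2⌋ = 58
= RGB(160, 126, 58)


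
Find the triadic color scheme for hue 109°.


Triadic: equally spaced at 120° intervals
H1 = 109°
H2 = (109 + 120) mod 360 = 229°
H3 = (109 + 240) mod 360 = 349°
Triadic = 109°, 229°, 349°


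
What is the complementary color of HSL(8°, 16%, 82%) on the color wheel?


Complement = opposite side of color wheel = hue + 180°
H' = (8 + 180) mod 360 = 188°
S and L unchanged.
= HSL(188°, 16%, 82%)


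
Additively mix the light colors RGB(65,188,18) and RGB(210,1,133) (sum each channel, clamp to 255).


Additive: each channel = min(255, C₁+C₂)
R: 65+210 = 275 → 255
G: 188+1 = 189 → 189
B: 18+133 = 151 → 151
= RGB(255, 189, 151)


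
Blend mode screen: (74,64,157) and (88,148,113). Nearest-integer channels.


Screen: C = 255 - (255-A)×(255-B)/255, rounded to nearest integer
R: 255 - (255-74)×(255-88)/255 = 255 - 30227/255 ≈ 255 - 118.537 = 136.463 → 136
G: 255 - (255-64)×(255-148)/255 = 255 - 20437/255 ≈ 255 - 80.145 = 174.855 → 175
B: 255 - (255-157)×(255-113)/255 = 255 - 13916/255 ≈ 255 - 54.573 = 200.427 → 200
= RGB(136, 175, 200)


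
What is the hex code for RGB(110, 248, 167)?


R = 110 → 6E (hex)
G = 248 → F8 (hex)
B = 167 → A7 (hex)
Hex = #6EF8A7


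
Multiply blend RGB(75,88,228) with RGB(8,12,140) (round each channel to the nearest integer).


Multiply: C = A×B/255, rounded to nearest integer
R: 75×8/255 = 600/255 ≈ 2.353 → 2
G: 88×12/255 = 1056/255 ≈ 4.141 → 4
B: 228×140/255 = 31920/255 ≈ 125.176 → 125
= RGB(2, 4, 125)


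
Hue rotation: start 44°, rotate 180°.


New hue = (H + rotation) mod 360
New hue = (44 + 180) mod 360
= 224 mod 360
= 224°


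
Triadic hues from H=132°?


Triadic: equally spaced at 120° intervals
H1 = 132°
H2 = (132 + 120) mod 360 = 252°
H3 = (132 + 240) mod 360 = 12°
Triadic = 132°, 252°, 12°


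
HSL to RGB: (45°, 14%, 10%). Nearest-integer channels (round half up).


H=45°, S=0.14, L=0.10
C = (1-|2L-1|)×S = (1-|-0.80|)×0.14 = 0.028
H' = H/60 = 45/60 ≈ 0.7500; X = C×(1-|H' mod 2 - 1|) = 0.021
m = L - C/2 = 0.10 - 0.014 = 0.086
Sector ⌊H'⌋ = 0 → (R',G',B') = (0.028, 0.021, 0.0)
RGB = ((R'+m)×255, (G'+m)×255, (B'+m)×255) = (29.07, 27.285, 21.93)
Round half up → RGB(29, 27, 22)


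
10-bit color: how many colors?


Colors = 2^bits = 2^10
= 1,024 colors


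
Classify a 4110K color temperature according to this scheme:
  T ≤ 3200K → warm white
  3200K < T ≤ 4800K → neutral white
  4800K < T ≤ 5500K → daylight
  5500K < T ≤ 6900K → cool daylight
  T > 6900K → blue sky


Temperature: 4110K
3200K < 4110K ≤ 4800K → neutral white
Classification: neutral white


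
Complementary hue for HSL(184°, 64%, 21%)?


Complement = opposite side of color wheel = hue + 180°
H' = (184 + 180) mod 360 = 4°
S and L unchanged.
= HSL(4°, 64%, 21%)


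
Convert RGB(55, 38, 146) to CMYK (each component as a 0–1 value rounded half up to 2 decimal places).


R'=55/255≈0.2157, G'=38/255≈0.1490, B'=146/255≈0.5725
K = 1 - max(R',G',B') = 1 - 146/255 = 109/255 = 0.42745… → 0.43
(1-R'-K)/(1-K) simplifies to (max-R)/max with max = 146:
C = (146-55)/146 = 91/146 = 0.62328… → 0.62
M = (146-38)/146 = 108/146 = 0.73972… → 0.74
Y = (146-146)/146 = 0/146 = 0 → 0.00
= CMYK(0.62, 0.74, 0.00, 0.43)


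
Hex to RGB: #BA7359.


BA → 186 (R)
73 → 115 (G)
59 → 89 (B)
= RGB(186, 115, 89)


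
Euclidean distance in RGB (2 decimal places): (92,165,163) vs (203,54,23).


d = √[(R₁-R₂)² + (G₁-G₂)² + (B₁-B₂)²]
d = √[(92-203)² + (165-54)² + (163-23)²]
d = √[12321 + 12321 + 19600]
d = √44242
d ≈ 210.34


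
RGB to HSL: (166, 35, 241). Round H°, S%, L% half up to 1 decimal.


Normalize: R'=166/255≈0.6510, G'=35/255≈0.1373, B'=241/255≈0.9451
Max=241/255, Min=35/255, Δ=Max-Min=206/255
L = (Max+Min)/2 = (241+35)/510 = 276/510 = 0.54117… → L = 54.1%
L > 0.5 → S = Δ/(2-Max-Min) = 206/(510-241-35) = 206/234 = 0.88034… → S = 88.0%
(the 1/255 factors cancel in S and H, so raw channel differences can be used)
Max is B' → H = 60 × ((R-G)/Δ + 4) = 60 × ((166-35)/206 + 4)
  131/206 + 4 = 0.6359… + 4 = 4.6359…
  H = 60 × 4.6359… = 278.155…° → H = 278.2°
= HSL(278.2°, 88.0%, 54.1%)


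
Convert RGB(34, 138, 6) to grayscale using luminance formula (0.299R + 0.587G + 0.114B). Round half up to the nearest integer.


Gray = 0.299×R + 0.587×G + 0.114×B
Gray = 0.299×34 + 0.587×138 + 0.114×6
Gray = 10.166 + 81.006 + 0.684
Gray = 91.856 → round half up → 92
Gray = 92
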